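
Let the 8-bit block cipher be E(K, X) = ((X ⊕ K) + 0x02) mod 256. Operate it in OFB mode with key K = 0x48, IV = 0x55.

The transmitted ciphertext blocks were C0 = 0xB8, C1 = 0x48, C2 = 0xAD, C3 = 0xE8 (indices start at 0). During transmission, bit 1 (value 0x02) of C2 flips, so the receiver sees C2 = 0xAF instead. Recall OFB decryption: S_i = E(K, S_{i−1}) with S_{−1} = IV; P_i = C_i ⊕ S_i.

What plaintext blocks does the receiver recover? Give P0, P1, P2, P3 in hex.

P0 = 0xA7, P1 = 0x11, P2 = 0xBC, P3 = 0xB5

Only C2 changed, to 0xAF. In OFB, a change in C_i flips the same bit in P_i only; the keystream is unaffected. Decrypting the received ciphertext:
P0: S = E(K, 0x55) = 0x1F; 0xB8 ⊕ 0x1F = 0xA7.
P1: S = E(K, 0x1F) = 0x59; 0x48 ⊕ 0x59 = 0x11.
P2: S = E(K, 0x59) = 0x13; 0xAF ⊕ 0x13 = 0xBC.
P3: S = E(K, 0x13) = 0x5D; 0xE8 ⊕ 0x5D = 0xB5.
Blocks that differ from the original plaintext: P2.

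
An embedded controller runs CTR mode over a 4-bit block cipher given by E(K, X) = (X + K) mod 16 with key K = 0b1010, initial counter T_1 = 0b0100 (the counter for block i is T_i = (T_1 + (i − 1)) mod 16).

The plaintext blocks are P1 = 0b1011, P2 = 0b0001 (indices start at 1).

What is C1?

C1 = 0b0101

CTR encryption: S_i = E(K, T_i) where T_i is the counter for block i; C_i = P_i ⊕ S_i.
C1: T = 0b0100, S = E(K, T) = 0b1110; 0b1011 ⊕ 0b1110 = 0b0101.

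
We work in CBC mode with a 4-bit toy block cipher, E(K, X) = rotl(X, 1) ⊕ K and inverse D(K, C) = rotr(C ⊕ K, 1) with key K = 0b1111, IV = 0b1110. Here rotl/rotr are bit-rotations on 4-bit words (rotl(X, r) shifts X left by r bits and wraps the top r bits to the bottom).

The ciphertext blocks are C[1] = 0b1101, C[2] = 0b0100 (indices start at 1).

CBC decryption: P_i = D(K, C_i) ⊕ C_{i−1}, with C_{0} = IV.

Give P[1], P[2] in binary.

P[1] = 0b1111, P[2] = 0b0000

P[1]: D(K, 0b1101) = 0b0001; 0b0001 ⊕ 0b1110 = 0b1111.
P[2]: D(K, 0b0100) = 0b1101; 0b1101 ⊕ 0b1101 = 0b0000.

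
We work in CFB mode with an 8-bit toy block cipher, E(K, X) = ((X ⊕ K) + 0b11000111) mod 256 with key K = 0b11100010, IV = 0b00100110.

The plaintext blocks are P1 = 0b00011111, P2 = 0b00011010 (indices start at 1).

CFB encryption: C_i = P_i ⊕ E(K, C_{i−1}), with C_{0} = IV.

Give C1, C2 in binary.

C1 = 0b10010100, C2 = 0b00100111

C1: E(K, 0b00100110) = 0b10001011; 0b00011111 ⊕ 0b10001011 = 0b10010100.
C2: E(K, 0b10010100) = 0b00111101; 0b00011010 ⊕ 0b00111101 = 0b00100111.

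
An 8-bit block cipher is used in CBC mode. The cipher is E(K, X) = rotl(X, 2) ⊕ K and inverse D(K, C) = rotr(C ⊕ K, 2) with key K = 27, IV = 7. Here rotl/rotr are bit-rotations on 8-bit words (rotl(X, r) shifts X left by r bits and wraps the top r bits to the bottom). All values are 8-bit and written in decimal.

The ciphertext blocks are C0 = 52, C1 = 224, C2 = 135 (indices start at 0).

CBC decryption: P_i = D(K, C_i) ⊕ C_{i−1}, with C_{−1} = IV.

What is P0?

P0: D(K, 52) = 203; 203 ⊕ 7 = 204.

P0 = 204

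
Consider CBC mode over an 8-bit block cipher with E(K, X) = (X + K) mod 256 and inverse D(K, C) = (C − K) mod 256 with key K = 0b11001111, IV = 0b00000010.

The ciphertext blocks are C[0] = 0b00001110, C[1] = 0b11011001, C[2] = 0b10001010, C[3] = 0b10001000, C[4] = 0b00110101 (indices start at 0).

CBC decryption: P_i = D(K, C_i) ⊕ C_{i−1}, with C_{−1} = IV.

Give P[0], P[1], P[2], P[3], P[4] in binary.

P[0] = 0b00111101, P[1] = 0b00000100, P[2] = 0b01100010, P[3] = 0b00110011, P[4] = 0b11101110

P[0]: D(K, 0b00001110) = 0b00111111; 0b00111111 ⊕ 0b00000010 = 0b00111101.
P[1]: D(K, 0b11011001) = 0b00001010; 0b00001010 ⊕ 0b00001110 = 0b00000100.
P[2]: D(K, 0b10001010) = 0b10111011; 0b10111011 ⊕ 0b11011001 = 0b01100010.
P[3]: D(K, 0b10001000) = 0b10111001; 0b10111001 ⊕ 0b10001010 = 0b00110011.
P[4]: D(K, 0b00110101) = 0b01100110; 0b01100110 ⊕ 0b10001000 = 0b11101110.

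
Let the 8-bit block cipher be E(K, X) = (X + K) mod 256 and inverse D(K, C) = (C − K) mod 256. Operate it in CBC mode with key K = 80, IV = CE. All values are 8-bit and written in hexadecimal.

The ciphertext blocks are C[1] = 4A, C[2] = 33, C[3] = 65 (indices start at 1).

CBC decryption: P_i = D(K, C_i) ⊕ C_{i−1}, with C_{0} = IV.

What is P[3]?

P[3] = D6

P[3]: D(K, 65) = E5; E5 ⊕ 33 = D6.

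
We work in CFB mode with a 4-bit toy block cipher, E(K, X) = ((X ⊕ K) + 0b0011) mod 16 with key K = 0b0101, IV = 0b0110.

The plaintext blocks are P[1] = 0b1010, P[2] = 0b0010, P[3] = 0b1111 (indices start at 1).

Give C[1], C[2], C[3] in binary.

C[1] = 0b1100, C[2] = 0b1110, C[3] = 0b0001

CFB encryption: C_i = P_i ⊕ E(K, C_{i−1}), with C_{0} = IV.
C[1]: E(K, 0b0110) = 0b0110; 0b1010 ⊕ 0b0110 = 0b1100.
C[2]: E(K, 0b1100) = 0b1100; 0b0010 ⊕ 0b1100 = 0b1110.
C[3]: E(K, 0b1110) = 0b1110; 0b1111 ⊕ 0b1110 = 0b0001.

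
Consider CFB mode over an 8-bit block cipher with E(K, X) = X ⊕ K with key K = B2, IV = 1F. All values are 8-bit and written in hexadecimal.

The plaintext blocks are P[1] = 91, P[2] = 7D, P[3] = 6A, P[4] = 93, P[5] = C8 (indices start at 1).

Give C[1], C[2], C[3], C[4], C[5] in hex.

CFB encryption: C_i = P_i ⊕ E(K, C_{i−1}), with C_{0} = IV.
C[1]: E(K, 1F) = AD; 91 ⊕ AD = 3C.
C[2]: E(K, 3C) = 8E; 7D ⊕ 8E = F3.
C[3]: E(K, F3) = 41; 6A ⊕ 41 = 2B.
C[4]: E(K, 2B) = 99; 93 ⊕ 99 = 0A.
C[5]: E(K, 0A) = B8; C8 ⊕ B8 = 70.

C[1] = 3C, C[2] = F3, C[3] = 2B, C[4] = 0A, C[5] = 70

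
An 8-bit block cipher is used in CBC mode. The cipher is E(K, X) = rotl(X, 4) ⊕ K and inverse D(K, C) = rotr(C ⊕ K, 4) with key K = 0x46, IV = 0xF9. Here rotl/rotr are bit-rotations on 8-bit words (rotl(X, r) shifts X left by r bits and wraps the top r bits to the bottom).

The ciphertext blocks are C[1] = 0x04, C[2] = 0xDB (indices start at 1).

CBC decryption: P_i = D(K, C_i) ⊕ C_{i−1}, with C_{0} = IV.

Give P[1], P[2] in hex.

P[1]: D(K, 0x04) = 0x24; 0x24 ⊕ 0xF9 = 0xDD.
P[2]: D(K, 0xDB) = 0xD9; 0xD9 ⊕ 0x04 = 0xDD.

P[1] = 0xDD, P[2] = 0xDD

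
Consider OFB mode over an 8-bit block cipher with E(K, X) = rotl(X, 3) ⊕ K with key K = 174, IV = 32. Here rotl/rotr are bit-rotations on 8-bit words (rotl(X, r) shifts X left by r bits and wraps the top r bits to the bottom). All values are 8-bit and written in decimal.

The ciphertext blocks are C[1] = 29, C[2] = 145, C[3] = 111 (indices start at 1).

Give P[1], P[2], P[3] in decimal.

P[1] = 178, P[2] = 66, P[3] = 95

OFB decryption: S_i = E(K, S_{i−1}) with S_{0} = IV; P_i = C_i ⊕ S_i.
P[1]: S = E(K, 32) = 175; 29 ⊕ 175 = 178.
P[2]: S = E(K, 175) = 211; 145 ⊕ 211 = 66.
P[3]: S = E(K, 211) = 48; 111 ⊕ 48 = 95.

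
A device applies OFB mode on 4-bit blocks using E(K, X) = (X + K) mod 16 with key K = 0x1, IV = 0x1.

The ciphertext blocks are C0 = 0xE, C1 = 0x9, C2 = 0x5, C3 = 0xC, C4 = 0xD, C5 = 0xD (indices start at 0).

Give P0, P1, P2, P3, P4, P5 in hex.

P0 = 0xC, P1 = 0xA, P2 = 0x1, P3 = 0x9, P4 = 0xB, P5 = 0xA

OFB decryption: S_i = E(K, S_{i−1}) with S_{−1} = IV; P_i = C_i ⊕ S_i.
P0: S = E(K, 0x1) = 0x2; 0xE ⊕ 0x2 = 0xC.
P1: S = E(K, 0x2) = 0x3; 0x9 ⊕ 0x3 = 0xA.
P2: S = E(K, 0x3) = 0x4; 0x5 ⊕ 0x4 = 0x1.
P3: S = E(K, 0x4) = 0x5; 0xC ⊕ 0x5 = 0x9.
P4: S = E(K, 0x5) = 0x6; 0xD ⊕ 0x6 = 0xB.
P5: S = E(K, 0x6) = 0x7; 0xD ⊕ 0x7 = 0xA.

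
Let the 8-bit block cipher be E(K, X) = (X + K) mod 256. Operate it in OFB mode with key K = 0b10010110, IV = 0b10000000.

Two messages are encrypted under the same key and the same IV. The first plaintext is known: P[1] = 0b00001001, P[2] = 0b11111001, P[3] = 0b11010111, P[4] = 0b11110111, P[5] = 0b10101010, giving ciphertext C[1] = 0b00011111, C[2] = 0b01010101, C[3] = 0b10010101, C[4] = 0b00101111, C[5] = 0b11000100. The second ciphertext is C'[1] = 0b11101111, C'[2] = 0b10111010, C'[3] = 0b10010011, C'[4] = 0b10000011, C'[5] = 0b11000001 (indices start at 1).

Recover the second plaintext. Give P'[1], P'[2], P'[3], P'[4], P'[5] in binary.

P'[1] = 0b11111001, P'[2] = 0b00010110, P'[3] = 0b11010001, P'[4] = 0b01011011, P'[5] = 0b10101111

In OFB with a reused IV, both messages share the same keystream S_i, so C_i ⊕ C'_i = P_i ⊕ P'_i and thus P'_i = P_i ⊕ C_i ⊕ C'_i.
P'[1]: 0b00001001 ⊕ 0b00011111 ⊕ 0b11101111 = 0b11111001.
P'[2]: 0b11111001 ⊕ 0b01010101 ⊕ 0b10111010 = 0b00010110.
P'[3]: 0b11010111 ⊕ 0b10010101 ⊕ 0b10010011 = 0b11010001.
P'[4]: 0b11110111 ⊕ 0b00101111 ⊕ 0b10000011 = 0b01011011.
P'[5]: 0b10101010 ⊕ 0b11000100 ⊕ 0b11000001 = 0b10101111.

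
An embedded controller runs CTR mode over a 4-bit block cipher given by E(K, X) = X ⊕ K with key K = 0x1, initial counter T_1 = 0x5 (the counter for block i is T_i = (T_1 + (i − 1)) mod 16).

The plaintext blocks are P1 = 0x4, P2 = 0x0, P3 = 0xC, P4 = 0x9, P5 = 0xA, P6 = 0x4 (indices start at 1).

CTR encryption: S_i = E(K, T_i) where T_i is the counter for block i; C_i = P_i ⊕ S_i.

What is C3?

C1: T = 0x5, S = E(K, T) = 0x4; 0x4 ⊕ 0x4 = 0x0.
C2: T = 0x6, S = E(K, T) = 0x7; 0x0 ⊕ 0x7 = 0x7.
C3: T = 0x7, S = E(K, T) = 0x6; 0xC ⊕ 0x6 = 0xA.

C3 = 0xA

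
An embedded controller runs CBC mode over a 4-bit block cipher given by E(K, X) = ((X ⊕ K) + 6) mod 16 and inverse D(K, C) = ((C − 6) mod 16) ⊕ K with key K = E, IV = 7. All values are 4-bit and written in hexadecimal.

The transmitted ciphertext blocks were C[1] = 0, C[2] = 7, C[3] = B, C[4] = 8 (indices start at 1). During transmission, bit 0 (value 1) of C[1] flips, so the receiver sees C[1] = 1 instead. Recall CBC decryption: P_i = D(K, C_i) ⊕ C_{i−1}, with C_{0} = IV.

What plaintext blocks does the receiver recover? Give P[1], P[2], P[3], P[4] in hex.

Only C[1] changed, to 1. In CBC, a change in C_i garbles P_i and flips the same bit in P_{i+1}. Decrypting the received ciphertext:
P[1]: D(K, 1) = 5; 5 ⊕ 7 = 2.
P[2]: D(K, 7) = F; F ⊕ 1 = E.
P[3]: D(K, B) = B; B ⊕ 7 = C.
P[4]: D(K, 8) = C; C ⊕ B = 7.
Blocks that differ from the original plaintext: P[1], P[2].

P[1] = 2, P[2] = E, P[3] = C, P[4] = 7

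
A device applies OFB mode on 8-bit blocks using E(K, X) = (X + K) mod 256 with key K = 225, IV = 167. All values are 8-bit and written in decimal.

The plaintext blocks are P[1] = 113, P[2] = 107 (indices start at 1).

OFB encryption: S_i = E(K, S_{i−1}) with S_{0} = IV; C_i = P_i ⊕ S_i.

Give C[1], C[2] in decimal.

C[1] = 249, C[2] = 2

C[1]: S = E(K, 167) = 136; 113 ⊕ 136 = 249.
C[2]: S = E(K, 136) = 105; 107 ⊕ 105 = 2.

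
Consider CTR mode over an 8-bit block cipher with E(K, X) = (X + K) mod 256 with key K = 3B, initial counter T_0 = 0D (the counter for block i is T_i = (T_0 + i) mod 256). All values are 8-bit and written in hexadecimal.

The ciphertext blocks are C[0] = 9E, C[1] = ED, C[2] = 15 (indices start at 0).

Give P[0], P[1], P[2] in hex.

P[0] = D6, P[1] = A4, P[2] = 5F

CTR decryption: S_i = E(K, T_i) where T_i is the counter for block i; P_i = C_i ⊕ S_i.
P[0]: T = 0D, S = E(K, T) = 48; 9E ⊕ 48 = D6.
P[1]: T = 0E, S = E(K, T) = 49; ED ⊕ 49 = A4.
P[2]: T = 0F, S = E(K, T) = 4A; 15 ⊕ 4A = 5F.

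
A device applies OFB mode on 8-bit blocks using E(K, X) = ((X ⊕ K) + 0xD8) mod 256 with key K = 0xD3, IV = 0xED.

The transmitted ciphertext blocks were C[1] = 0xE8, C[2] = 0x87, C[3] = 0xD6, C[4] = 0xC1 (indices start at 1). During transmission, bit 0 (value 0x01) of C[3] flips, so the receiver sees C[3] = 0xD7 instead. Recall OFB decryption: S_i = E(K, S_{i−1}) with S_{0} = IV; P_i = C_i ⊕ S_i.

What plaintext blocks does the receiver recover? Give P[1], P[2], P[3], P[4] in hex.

Only C[3] changed, to 0xD7. In OFB, a change in C_i flips the same bit in P_i only; the keystream is unaffected. Decrypting the received ciphertext:
P[1]: S = E(K, 0xED) = 0x16; 0xE8 ⊕ 0x16 = 0xFE.
P[2]: S = E(K, 0x16) = 0x9D; 0x87 ⊕ 0x9D = 0x1A.
P[3]: S = E(K, 0x9D) = 0x26; 0xD7 ⊕ 0x26 = 0xF1.
P[4]: S = E(K, 0x26) = 0xCD; 0xC1 ⊕ 0xCD = 0x0C.
Blocks that differ from the original plaintext: P[3].

P[1] = 0xFE, P[2] = 0x1A, P[3] = 0xF1, P[4] = 0x0C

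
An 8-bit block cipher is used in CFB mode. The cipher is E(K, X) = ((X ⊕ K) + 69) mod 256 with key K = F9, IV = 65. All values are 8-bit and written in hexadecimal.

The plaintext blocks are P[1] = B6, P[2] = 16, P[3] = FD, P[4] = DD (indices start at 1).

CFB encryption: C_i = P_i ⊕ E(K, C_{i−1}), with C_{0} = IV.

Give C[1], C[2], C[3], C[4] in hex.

C[1]: E(K, 65) = 05; B6 ⊕ 05 = B3.
C[2]: E(K, B3) = B3; 16 ⊕ B3 = A5.
C[3]: E(K, A5) = C5; FD ⊕ C5 = 38.
C[4]: E(K, 38) = 2A; DD ⊕ 2A = F7.

C[1] = B3, C[2] = A5, C[3] = 38, C[4] = F7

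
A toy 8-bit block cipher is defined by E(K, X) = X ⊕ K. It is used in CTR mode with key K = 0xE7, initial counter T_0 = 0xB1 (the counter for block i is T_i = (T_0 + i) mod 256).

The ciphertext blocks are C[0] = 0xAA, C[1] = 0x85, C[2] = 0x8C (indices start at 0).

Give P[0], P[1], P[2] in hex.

P[0] = 0xFC, P[1] = 0xD0, P[2] = 0xD8

CTR decryption: S_i = E(K, T_i) where T_i is the counter for block i; P_i = C_i ⊕ S_i.
P[0]: T = 0xB1, S = E(K, T) = 0x56; 0xAA ⊕ 0x56 = 0xFC.
P[1]: T = 0xB2, S = E(K, T) = 0x55; 0x85 ⊕ 0x55 = 0xD0.
P[2]: T = 0xB3, S = E(K, T) = 0x54; 0x8C ⊕ 0x54 = 0xD8.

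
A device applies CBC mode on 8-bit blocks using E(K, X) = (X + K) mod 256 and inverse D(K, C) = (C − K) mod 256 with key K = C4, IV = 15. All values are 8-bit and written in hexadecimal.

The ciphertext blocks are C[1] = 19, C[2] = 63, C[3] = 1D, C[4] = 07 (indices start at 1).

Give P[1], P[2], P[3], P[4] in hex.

P[1] = 40, P[2] = 86, P[3] = 3A, P[4] = 5E

CBC decryption: P_i = D(K, C_i) ⊕ C_{i−1}, with C_{0} = IV.
P[1]: D(K, 19) = 55; 55 ⊕ 15 = 40.
P[2]: D(K, 63) = 9F; 9F ⊕ 19 = 86.
P[3]: D(K, 1D) = 59; 59 ⊕ 63 = 3A.
P[4]: D(K, 07) = 43; 43 ⊕ 1D = 5E.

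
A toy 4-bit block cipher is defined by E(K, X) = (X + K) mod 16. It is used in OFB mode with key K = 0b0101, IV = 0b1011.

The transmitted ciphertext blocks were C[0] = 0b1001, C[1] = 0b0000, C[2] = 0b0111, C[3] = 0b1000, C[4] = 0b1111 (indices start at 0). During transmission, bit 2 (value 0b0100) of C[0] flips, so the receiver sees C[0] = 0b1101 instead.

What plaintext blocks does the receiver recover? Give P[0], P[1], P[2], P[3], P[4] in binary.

OFB decryption: S_i = E(K, S_{i−1}) with S_{−1} = IV; P_i = C_i ⊕ S_i.
Only C[0] changed, to 0b1101. In OFB, a change in C_i flips the same bit in P_i only; the keystream is unaffected. Decrypting the received ciphertext:
P[0]: S = E(K, 0b1011) = 0b0000; 0b1101 ⊕ 0b0000 = 0b1101.
P[1]: S = E(K, 0b0000) = 0b0101; 0b0000 ⊕ 0b0101 = 0b0101.
P[2]: S = E(K, 0b0101) = 0b1010; 0b0111 ⊕ 0b1010 = 0b1101.
P[3]: S = E(K, 0b1010) = 0b1111; 0b1000 ⊕ 0b1111 = 0b0111.
P[4]: S = E(K, 0b1111) = 0b0100; 0b1111 ⊕ 0b0100 = 0b1011.
Blocks that differ from the original plaintext: P[0].

P[0] = 0b1101, P[1] = 0b0101, P[2] = 0b1101, P[3] = 0b0111, P[4] = 0b1011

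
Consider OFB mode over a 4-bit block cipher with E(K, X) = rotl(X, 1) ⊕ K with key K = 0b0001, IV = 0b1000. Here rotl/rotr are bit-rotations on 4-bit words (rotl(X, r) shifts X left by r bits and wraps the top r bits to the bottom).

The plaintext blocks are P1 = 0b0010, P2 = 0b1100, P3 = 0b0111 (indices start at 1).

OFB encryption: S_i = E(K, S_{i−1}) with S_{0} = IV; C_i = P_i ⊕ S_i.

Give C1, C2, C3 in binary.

C1: S = E(K, 0b1000) = 0b0000; 0b0010 ⊕ 0b0000 = 0b0010.
C2: S = E(K, 0b0000) = 0b0001; 0b1100 ⊕ 0b0001 = 0b1101.
C3: S = E(K, 0b0001) = 0b0011; 0b0111 ⊕ 0b0011 = 0b0100.

C1 = 0b0010, C2 = 0b1101, C3 = 0b0100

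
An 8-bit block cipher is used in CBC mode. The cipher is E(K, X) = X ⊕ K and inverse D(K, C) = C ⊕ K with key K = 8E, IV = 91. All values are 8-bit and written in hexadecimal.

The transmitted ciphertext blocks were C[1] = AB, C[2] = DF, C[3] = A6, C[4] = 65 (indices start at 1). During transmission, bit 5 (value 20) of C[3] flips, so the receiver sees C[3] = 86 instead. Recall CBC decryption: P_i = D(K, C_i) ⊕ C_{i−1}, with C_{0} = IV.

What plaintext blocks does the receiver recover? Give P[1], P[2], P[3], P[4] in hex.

P[1] = B4, P[2] = FA, P[3] = D7, P[4] = 6D

Only C[3] changed, to 86. In CBC, a change in C_i garbles P_i and flips the same bit in P_{i+1}. Decrypting the received ciphertext:
P[1]: D(K, AB) = 25; 25 ⊕ 91 = B4.
P[2]: D(K, DF) = 51; 51 ⊕ AB = FA.
P[3]: D(K, 86) = 08; 08 ⊕ DF = D7.
P[4]: D(K, 65) = EB; EB ⊕ 86 = 6D.
Blocks that differ from the original plaintext: P[3], P[4].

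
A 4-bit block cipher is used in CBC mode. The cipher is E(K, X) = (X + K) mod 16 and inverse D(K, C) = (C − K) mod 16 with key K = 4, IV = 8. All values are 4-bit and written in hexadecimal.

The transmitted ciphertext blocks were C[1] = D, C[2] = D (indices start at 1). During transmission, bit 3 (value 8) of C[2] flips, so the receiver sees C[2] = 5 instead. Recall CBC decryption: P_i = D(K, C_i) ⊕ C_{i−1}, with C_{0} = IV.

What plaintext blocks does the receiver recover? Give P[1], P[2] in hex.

Only C[2] changed, to 5. In CBC, a change in C_i garbles P_i and flips the same bit in P_{i+1}. Decrypting the received ciphertext:
P[1]: D(K, D) = 9; 9 ⊕ 8 = 1.
P[2]: D(K, 5) = 1; 1 ⊕ D = C.
Blocks that differ from the original plaintext: P[2].

P[1] = 1, P[2] = C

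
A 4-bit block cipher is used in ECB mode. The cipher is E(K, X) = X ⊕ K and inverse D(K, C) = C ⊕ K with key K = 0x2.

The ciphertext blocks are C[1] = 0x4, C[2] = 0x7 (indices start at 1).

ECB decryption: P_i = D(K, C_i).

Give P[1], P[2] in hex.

P[1] = 0x6, P[2] = 0x5

P[1]: D(K, 0x4) = 0x6.
P[2]: D(K, 0x7) = 0x5.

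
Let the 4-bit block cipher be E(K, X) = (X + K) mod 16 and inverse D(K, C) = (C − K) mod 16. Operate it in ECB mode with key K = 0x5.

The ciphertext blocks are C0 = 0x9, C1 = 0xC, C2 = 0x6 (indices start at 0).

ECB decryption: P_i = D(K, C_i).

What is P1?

P1: D(K, 0xC) = 0x7.

P1 = 0x7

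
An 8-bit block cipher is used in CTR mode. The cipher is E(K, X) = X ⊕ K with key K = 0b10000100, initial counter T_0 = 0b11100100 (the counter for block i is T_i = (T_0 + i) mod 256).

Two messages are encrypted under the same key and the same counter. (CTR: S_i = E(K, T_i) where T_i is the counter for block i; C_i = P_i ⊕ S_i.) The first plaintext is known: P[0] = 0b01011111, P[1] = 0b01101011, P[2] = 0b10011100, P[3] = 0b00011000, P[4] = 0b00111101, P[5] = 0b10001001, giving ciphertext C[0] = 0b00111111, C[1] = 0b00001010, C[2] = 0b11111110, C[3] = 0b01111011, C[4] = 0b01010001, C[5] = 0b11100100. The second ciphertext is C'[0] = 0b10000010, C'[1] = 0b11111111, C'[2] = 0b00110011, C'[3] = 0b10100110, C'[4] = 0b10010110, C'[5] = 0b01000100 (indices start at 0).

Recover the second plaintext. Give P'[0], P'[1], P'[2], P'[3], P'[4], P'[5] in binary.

P'[0] = 0b11100010, P'[1] = 0b10011110, P'[2] = 0b01010001, P'[3] = 0b11000101, P'[4] = 0b11111010, P'[5] = 0b00101001

In CTR with a reused counter, both messages share the same keystream S_i, so C_i ⊕ C'_i = P_i ⊕ P'_i and thus P'_i = P_i ⊕ C_i ⊕ C'_i.
P'[0]: 0b01011111 ⊕ 0b00111111 ⊕ 0b10000010 = 0b11100010.
P'[1]: 0b01101011 ⊕ 0b00001010 ⊕ 0b11111111 = 0b10011110.
P'[2]: 0b10011100 ⊕ 0b11111110 ⊕ 0b00110011 = 0b01010001.
P'[3]: 0b00011000 ⊕ 0b01111011 ⊕ 0b10100110 = 0b11000101.
P'[4]: 0b00111101 ⊕ 0b01010001 ⊕ 0b10010110 = 0b11111010.
P'[5]: 0b10001001 ⊕ 0b11100100 ⊕ 0b01000100 = 0b00101001.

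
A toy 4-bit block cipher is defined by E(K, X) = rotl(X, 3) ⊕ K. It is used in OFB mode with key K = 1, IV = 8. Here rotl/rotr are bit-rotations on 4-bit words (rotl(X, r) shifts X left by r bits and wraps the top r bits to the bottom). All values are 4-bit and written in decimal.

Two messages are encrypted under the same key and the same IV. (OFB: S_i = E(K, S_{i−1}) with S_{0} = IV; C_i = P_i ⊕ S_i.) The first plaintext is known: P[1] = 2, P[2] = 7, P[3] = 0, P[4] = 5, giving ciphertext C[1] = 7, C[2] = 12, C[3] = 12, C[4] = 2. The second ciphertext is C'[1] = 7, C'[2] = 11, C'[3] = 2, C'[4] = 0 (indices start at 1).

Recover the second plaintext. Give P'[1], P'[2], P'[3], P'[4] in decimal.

P'[1] = 2, P'[2] = 0, P'[3] = 14, P'[4] = 7

In OFB with a reused IV, both messages share the same keystream S_i, so C_i ⊕ C'_i = P_i ⊕ P'_i and thus P'_i = P_i ⊕ C_i ⊕ C'_i.
P'[1]: 2 ⊕ 7 ⊕ 7 = 2.
P'[2]: 7 ⊕ 12 ⊕ 11 = 0.
P'[3]: 0 ⊕ 12 ⊕ 2 = 14.
P'[4]: 5 ⊕ 2 ⊕ 0 = 7.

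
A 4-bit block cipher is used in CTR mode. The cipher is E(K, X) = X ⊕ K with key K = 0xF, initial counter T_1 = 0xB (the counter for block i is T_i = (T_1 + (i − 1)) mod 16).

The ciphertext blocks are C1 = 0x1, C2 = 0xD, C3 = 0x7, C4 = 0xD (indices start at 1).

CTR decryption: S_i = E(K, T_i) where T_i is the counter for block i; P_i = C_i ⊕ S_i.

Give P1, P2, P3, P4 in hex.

P1 = 0x5, P2 = 0xE, P3 = 0x5, P4 = 0xC

P1: T = 0xB, S = E(K, T) = 0x4; 0x1 ⊕ 0x4 = 0x5.
P2: T = 0xC, S = E(K, T) = 0x3; 0xD ⊕ 0x3 = 0xE.
P3: T = 0xD, S = E(K, T) = 0x2; 0x7 ⊕ 0x2 = 0x5.
P4: T = 0xE, S = E(K, T) = 0x1; 0xD ⊕ 0x1 = 0xC.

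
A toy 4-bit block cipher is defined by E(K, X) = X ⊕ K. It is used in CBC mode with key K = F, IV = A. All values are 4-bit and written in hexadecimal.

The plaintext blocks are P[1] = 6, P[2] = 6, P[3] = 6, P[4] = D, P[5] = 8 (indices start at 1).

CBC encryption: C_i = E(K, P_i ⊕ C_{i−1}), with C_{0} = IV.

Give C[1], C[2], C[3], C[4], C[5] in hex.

C[1] = 3, C[2] = A, C[3] = 3, C[4] = 1, C[5] = 6

C[1]: P[1] ⊕ A = C; E(K, C) = 3.
C[2]: P[2] ⊕ 3 = 5; E(K, 5) = A.
C[3]: P[3] ⊕ A = C; E(K, C) = 3.
C[4]: P[4] ⊕ 3 = E; E(K, E) = 1.
C[5]: P[5] ⊕ 1 = 9; E(K, 9) = 6.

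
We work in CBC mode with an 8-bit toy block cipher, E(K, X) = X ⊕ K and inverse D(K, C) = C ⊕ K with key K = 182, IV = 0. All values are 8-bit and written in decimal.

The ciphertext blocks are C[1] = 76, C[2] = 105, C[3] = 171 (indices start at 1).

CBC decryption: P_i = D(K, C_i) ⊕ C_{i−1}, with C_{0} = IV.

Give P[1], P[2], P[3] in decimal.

P[1] = 250, P[2] = 147, P[3] = 116

P[1]: D(K, 76) = 250; 250 ⊕ 0 = 250.
P[2]: D(K, 105) = 223; 223 ⊕ 76 = 147.
P[3]: D(K, 171) = 29; 29 ⊕ 105 = 116.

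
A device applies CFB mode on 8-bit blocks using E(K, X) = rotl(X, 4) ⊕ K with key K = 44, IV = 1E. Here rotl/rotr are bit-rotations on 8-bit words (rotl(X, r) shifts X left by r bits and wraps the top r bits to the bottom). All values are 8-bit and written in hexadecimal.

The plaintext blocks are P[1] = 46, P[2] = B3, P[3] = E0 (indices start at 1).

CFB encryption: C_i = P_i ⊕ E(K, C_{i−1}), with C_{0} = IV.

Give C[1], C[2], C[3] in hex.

C[1]: E(K, 1E) = A5; 46 ⊕ A5 = E3.
C[2]: E(K, E3) = 7A; B3 ⊕ 7A = C9.
C[3]: E(K, C9) = D8; E0 ⊕ D8 = 38.

C[1] = E3, C[2] = C9, C[3] = 38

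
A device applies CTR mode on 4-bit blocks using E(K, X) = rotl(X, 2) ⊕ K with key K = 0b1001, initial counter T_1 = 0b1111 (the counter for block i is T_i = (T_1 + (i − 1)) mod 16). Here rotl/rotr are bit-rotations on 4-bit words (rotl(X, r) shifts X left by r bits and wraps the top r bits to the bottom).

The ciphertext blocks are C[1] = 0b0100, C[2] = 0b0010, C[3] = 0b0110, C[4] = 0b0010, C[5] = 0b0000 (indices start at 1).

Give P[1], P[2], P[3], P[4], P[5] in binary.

P[1] = 0b0010, P[2] = 0b1011, P[3] = 0b1011, P[4] = 0b0011, P[5] = 0b0101

CTR decryption: S_i = E(K, T_i) where T_i is the counter for block i; P_i = C_i ⊕ S_i.
P[1]: T = 0b1111, S = E(K, T) = 0b0110; 0b0100 ⊕ 0b0110 = 0b0010.
P[2]: T = 0b0000, S = E(K, T) = 0b1001; 0b0010 ⊕ 0b1001 = 0b1011.
P[3]: T = 0b0001, S = E(K, T) = 0b1101; 0b0110 ⊕ 0b1101 = 0b1011.
P[4]: T = 0b0010, S = E(K, T) = 0b0001; 0b0010 ⊕ 0b0001 = 0b0011.
P[5]: T = 0b0011, S = E(K, T) = 0b0101; 0b0000 ⊕ 0b0101 = 0b0101.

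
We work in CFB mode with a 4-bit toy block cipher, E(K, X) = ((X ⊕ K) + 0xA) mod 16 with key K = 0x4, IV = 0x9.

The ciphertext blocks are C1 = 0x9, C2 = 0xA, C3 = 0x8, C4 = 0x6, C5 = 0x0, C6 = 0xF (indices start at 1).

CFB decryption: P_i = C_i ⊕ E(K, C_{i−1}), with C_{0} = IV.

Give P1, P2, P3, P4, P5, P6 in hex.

P1 = 0xE, P2 = 0xD, P3 = 0x0, P4 = 0x0, P5 = 0xC, P6 = 0x1

P1: E(K, 0x9) = 0x7; 0x9 ⊕ 0x7 = 0xE.
P2: E(K, 0x9) = 0x7; 0xA ⊕ 0x7 = 0xD.
P3: E(K, 0xA) = 0x8; 0x8 ⊕ 0x8 = 0x0.
P4: E(K, 0x8) = 0x6; 0x6 ⊕ 0x6 = 0x0.
P5: E(K, 0x6) = 0xC; 0x0 ⊕ 0xC = 0xC.
P6: E(K, 0x0) = 0xE; 0xF ⊕ 0xE = 0x1.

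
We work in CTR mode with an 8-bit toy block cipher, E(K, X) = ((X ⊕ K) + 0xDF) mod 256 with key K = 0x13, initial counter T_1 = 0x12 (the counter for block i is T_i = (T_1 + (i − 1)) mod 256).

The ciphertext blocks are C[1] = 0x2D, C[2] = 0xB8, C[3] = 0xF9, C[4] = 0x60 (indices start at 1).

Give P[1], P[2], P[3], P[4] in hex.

P[1] = 0xCD, P[2] = 0x67, P[3] = 0x1F, P[4] = 0x85

CTR decryption: S_i = E(K, T_i) where T_i is the counter for block i; P_i = C_i ⊕ S_i.
P[1]: T = 0x12, S = E(K, T) = 0xE0; 0x2D ⊕ 0xE0 = 0xCD.
P[2]: T = 0x13, S = E(K, T) = 0xDF; 0xB8 ⊕ 0xDF = 0x67.
P[3]: T = 0x14, S = E(K, T) = 0xE6; 0xF9 ⊕ 0xE6 = 0x1F.
P[4]: T = 0x15, S = E(K, T) = 0xE5; 0x60 ⊕ 0xE5 = 0x85.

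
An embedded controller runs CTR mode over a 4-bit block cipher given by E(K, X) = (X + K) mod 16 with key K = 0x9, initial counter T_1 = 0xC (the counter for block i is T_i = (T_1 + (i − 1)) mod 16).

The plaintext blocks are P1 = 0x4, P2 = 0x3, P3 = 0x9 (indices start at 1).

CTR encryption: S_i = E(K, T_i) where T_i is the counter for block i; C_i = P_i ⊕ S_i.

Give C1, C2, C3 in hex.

C1 = 0x1, C2 = 0x5, C3 = 0xE

C1: T = 0xC, S = E(K, T) = 0x5; 0x4 ⊕ 0x5 = 0x1.
C2: T = 0xD, S = E(K, T) = 0x6; 0x3 ⊕ 0x6 = 0x5.
C3: T = 0xE, S = E(K, T) = 0x7; 0x9 ⊕ 0x7 = 0xE.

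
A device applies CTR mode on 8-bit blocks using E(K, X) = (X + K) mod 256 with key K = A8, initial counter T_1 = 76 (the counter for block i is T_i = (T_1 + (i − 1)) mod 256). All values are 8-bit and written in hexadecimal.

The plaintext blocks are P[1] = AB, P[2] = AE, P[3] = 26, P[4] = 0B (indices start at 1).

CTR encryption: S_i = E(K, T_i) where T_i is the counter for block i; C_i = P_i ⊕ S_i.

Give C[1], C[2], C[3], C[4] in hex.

C[1]: T = 76, S = E(K, T) = 1E; AB ⊕ 1E = B5.
C[2]: T = 77, S = E(K, T) = 1F; AE ⊕ 1F = B1.
C[3]: T = 78, S = E(K, T) = 20; 26 ⊕ 20 = 06.
C[4]: T = 79, S = E(K, T) = 21; 0B ⊕ 21 = 2A.

C[1] = B5, C[2] = B1, C[3] = 06, C[4] = 2A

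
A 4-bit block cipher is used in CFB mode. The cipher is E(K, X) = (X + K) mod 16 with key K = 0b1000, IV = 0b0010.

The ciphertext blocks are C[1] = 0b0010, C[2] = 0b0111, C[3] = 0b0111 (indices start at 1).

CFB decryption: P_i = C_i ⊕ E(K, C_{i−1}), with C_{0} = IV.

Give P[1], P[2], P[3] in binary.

P[1] = 0b1000, P[2] = 0b1101, P[3] = 0b1000

P[1]: E(K, 0b0010) = 0b1010; 0b0010 ⊕ 0b1010 = 0b1000.
P[2]: E(K, 0b0010) = 0b1010; 0b0111 ⊕ 0b1010 = 0b1101.
P[3]: E(K, 0b0111) = 0b1111; 0b0111 ⊕ 0b1111 = 0b1000.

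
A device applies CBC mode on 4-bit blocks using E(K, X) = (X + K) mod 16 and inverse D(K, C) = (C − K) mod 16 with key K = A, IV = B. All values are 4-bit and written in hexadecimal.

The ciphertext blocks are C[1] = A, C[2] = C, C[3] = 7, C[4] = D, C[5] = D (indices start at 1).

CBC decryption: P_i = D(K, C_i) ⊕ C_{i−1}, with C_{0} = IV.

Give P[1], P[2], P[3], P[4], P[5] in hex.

P[1] = B, P[2] = 8, P[3] = 1, P[4] = 4, P[5] = E

P[1]: D(K, A) = 0; 0 ⊕ B = B.
P[2]: D(K, C) = 2; 2 ⊕ A = 8.
P[3]: D(K, 7) = D; D ⊕ C = 1.
P[4]: D(K, D) = 3; 3 ⊕ 7 = 4.
P[5]: D(K, D) = 3; 3 ⊕ D = E.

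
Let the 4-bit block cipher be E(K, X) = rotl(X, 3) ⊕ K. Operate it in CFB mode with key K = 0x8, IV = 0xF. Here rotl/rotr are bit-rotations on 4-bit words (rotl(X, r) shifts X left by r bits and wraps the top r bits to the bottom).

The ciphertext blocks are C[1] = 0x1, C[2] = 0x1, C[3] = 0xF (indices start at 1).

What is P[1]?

CFB decryption: P_i = C_i ⊕ E(K, C_{i−1}), with C_{0} = IV.
P[1]: E(K, 0xF) = 0x7; 0x1 ⊕ 0x7 = 0x6.

P[1] = 0x6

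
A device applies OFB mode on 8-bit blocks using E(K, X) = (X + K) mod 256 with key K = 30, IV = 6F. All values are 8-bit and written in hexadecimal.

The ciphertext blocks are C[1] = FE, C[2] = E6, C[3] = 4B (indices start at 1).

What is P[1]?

P[1] = 61

OFB decryption: S_i = E(K, S_{i−1}) with S_{0} = IV; P_i = C_i ⊕ S_i.
P[1]: S = E(K, 6F) = 9F; FE ⊕ 9F = 61.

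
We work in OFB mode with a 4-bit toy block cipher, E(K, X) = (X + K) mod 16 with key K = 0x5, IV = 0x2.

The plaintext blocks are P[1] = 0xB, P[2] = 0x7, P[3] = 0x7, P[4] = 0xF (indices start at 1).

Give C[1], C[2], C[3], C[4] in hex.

OFB encryption: S_i = E(K, S_{i−1}) with S_{0} = IV; C_i = P_i ⊕ S_i.
C[1]: S = E(K, 0x2) = 0x7; 0xB ⊕ 0x7 = 0xC.
C[2]: S = E(K, 0x7) = 0xC; 0x7 ⊕ 0xC = 0xB.
C[3]: S = E(K, 0xC) = 0x1; 0x7 ⊕ 0x1 = 0x6.
C[4]: S = E(K, 0x1) = 0x6; 0xF ⊕ 0x6 = 0x9.

C[1] = 0xC, C[2] = 0xB, C[3] = 0x6, C[4] = 0x9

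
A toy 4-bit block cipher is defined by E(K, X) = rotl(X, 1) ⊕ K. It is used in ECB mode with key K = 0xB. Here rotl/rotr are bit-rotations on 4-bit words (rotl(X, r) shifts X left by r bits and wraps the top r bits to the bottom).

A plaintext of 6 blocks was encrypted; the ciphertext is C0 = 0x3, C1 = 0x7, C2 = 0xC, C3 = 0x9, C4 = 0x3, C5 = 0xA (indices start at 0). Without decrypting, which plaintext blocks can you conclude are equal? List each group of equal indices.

P0 = P4

ECB encrypts each block independently with the same key, so equal ciphertext blocks imply equal plaintext blocks.
C0 = C4 = 0x3, so P0 = P4.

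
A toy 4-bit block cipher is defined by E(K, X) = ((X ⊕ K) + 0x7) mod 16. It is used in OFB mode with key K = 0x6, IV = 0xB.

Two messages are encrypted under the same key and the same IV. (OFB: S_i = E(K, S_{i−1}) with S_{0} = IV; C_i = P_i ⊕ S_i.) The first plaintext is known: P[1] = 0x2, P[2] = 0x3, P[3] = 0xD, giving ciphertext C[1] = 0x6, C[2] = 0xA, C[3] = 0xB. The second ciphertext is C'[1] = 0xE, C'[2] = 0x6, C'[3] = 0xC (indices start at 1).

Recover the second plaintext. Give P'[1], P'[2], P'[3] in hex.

P'[1] = 0xA, P'[2] = 0xF, P'[3] = 0xA

In OFB with a reused IV, both messages share the same keystream S_i, so C_i ⊕ C'_i = P_i ⊕ P'_i and thus P'_i = P_i ⊕ C_i ⊕ C'_i.
P'[1]: 0x2 ⊕ 0x6 ⊕ 0xE = 0xA.
P'[2]: 0x3 ⊕ 0xA ⊕ 0x6 = 0xF.
P'[3]: 0xD ⊕ 0xB ⊕ 0xC = 0xA.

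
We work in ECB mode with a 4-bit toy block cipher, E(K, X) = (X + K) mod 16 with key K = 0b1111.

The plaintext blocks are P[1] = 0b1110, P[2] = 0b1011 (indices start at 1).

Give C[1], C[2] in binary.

C[1] = 0b1101, C[2] = 0b1010

ECB encryption: C_i = E(K, P_i).
C[1]: E(K, 0b1110) = 0b1101.
C[2]: E(K, 0b1011) = 0b1010.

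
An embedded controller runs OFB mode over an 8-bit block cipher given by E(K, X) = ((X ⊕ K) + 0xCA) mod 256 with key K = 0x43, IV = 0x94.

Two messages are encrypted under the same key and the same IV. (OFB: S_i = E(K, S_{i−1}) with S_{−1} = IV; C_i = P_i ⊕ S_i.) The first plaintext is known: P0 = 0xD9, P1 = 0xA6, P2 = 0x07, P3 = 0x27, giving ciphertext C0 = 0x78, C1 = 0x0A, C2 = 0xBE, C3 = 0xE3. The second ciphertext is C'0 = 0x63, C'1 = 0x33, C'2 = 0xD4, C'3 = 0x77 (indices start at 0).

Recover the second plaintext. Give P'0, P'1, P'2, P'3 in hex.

P'0 = 0xC2, P'1 = 0x9F, P'2 = 0x6D, P'3 = 0xB3

In OFB with a reused IV, both messages share the same keystream S_i, so C_i ⊕ C'_i = P_i ⊕ P'_i and thus P'_i = P_i ⊕ C_i ⊕ C'_i.
P'0: 0xD9 ⊕ 0x78 ⊕ 0x63 = 0xC2.
P'1: 0xA6 ⊕ 0x0A ⊕ 0x33 = 0x9F.
P'2: 0x07 ⊕ 0xBE ⊕ 0xD4 = 0x6D.
P'3: 0x27 ⊕ 0xE3 ⊕ 0x77 = 0xB3.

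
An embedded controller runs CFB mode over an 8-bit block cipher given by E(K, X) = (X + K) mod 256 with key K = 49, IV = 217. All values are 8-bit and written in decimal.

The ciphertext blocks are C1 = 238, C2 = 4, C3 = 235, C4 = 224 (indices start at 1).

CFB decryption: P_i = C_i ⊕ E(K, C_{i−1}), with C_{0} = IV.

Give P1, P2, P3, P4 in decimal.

P1: E(K, 217) = 10; 238 ⊕ 10 = 228.
P2: E(K, 238) = 31; 4 ⊕ 31 = 27.
P3: E(K, 4) = 53; 235 ⊕ 53 = 222.
P4: E(K, 235) = 28; 224 ⊕ 28 = 252.

P1 = 228, P2 = 27, P3 = 222, P4 = 252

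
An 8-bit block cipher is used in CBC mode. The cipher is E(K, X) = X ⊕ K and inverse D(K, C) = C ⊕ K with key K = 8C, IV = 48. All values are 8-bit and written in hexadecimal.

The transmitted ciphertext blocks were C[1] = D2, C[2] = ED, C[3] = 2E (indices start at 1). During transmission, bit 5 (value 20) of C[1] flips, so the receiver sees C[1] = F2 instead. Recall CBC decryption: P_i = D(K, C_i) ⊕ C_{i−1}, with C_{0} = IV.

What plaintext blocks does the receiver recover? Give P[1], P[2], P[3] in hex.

P[1] = 36, P[2] = 93, P[3] = 4F

Only C[1] changed, to F2. In CBC, a change in C_i garbles P_i and flips the same bit in P_{i+1}. Decrypting the received ciphertext:
P[1]: D(K, F2) = 7E; 7E ⊕ 48 = 36.
P[2]: D(K, ED) = 61; 61 ⊕ F2 = 93.
P[3]: D(K, 2E) = A2; A2 ⊕ ED = 4F.
Blocks that differ from the original plaintext: P[1], P[2].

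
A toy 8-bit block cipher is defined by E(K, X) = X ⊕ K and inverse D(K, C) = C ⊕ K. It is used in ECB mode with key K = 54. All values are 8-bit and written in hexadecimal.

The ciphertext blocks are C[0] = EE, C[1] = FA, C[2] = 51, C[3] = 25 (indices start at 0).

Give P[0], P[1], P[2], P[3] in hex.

ECB decryption: P_i = D(K, C_i).
P[0]: D(K, EE) = BA.
P[1]: D(K, FA) = AE.
P[2]: D(K, 51) = 05.
P[3]: D(K, 25) = 71.

P[0] = BA, P[1] = AE, P[2] = 05, P[3] = 71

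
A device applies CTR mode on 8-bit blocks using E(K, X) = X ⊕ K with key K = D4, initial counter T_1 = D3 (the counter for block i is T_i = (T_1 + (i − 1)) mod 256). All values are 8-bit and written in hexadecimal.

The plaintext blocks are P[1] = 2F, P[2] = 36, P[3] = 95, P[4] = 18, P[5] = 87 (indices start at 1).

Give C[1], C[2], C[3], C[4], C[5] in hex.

CTR encryption: S_i = E(K, T_i) where T_i is the counter for block i; C_i = P_i ⊕ S_i.
C[1]: T = D3, S = E(K, T) = 07; 2F ⊕ 07 = 28.
C[2]: T = D4, S = E(K, T) = 00; 36 ⊕ 00 = 36.
C[3]: T = D5, S = E(K, T) = 01; 95 ⊕ 01 = 94.
C[4]: T = D6, S = E(K, T) = 02; 18 ⊕ 02 = 1A.
C[5]: T = D7, S = E(K, T) = 03; 87 ⊕ 03 = 84.

C[1] = 28, C[2] = 36, C[3] = 94, C[4] = 1A, C[5] = 84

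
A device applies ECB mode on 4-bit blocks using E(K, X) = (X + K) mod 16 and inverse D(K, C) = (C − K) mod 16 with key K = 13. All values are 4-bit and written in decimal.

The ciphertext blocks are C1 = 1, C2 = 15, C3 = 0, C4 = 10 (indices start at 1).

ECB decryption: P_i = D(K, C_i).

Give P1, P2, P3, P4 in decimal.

P1: D(K, 1) = 4.
P2: D(K, 15) = 2.
P3: D(K, 0) = 3.
P4: D(K, 10) = 13.

P1 = 4, P2 = 2, P3 = 3, P4 = 13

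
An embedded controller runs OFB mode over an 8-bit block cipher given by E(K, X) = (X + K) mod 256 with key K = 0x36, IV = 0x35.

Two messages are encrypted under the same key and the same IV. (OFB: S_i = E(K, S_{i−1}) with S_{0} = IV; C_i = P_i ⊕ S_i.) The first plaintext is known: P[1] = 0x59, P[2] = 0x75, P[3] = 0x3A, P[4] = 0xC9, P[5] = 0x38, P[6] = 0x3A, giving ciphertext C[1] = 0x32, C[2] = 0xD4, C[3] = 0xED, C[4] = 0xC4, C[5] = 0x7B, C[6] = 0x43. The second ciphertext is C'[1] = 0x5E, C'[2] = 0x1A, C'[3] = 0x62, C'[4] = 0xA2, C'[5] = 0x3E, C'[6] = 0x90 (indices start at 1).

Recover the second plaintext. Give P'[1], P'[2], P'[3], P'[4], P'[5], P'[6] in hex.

P'[1] = 0x35, P'[2] = 0xBB, P'[3] = 0xB5, P'[4] = 0xAF, P'[5] = 0x7D, P'[6] = 0xE9

In OFB with a reused IV, both messages share the same keystream S_i, so C_i ⊕ C'_i = P_i ⊕ P'_i and thus P'_i = P_i ⊕ C_i ⊕ C'_i.
P'[1]: 0x59 ⊕ 0x32 ⊕ 0x5E = 0x35.
P'[2]: 0x75 ⊕ 0xD4 ⊕ 0x1A = 0xBB.
P'[3]: 0x3A ⊕ 0xED ⊕ 0x62 = 0xB5.
P'[4]: 0xC9 ⊕ 0xC4 ⊕ 0xA2 = 0xAF.
P'[5]: 0x38 ⊕ 0x7B ⊕ 0x3E = 0x7D.
P'[6]: 0x3A ⊕ 0x43 ⊕ 0x90 = 0xE9.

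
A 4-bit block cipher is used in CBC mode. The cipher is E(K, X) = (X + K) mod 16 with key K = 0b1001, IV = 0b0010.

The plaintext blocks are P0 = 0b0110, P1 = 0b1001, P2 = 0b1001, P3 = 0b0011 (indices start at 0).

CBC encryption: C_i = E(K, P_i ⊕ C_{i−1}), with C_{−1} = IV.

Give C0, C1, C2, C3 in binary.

C0: P0 ⊕ 0b0010 = 0b0100; E(K, 0b0100) = 0b1101.
C1: P1 ⊕ 0b1101 = 0b0100; E(K, 0b0100) = 0b1101.
C2: P2 ⊕ 0b1101 = 0b0100; E(K, 0b0100) = 0b1101.
C3: P3 ⊕ 0b1101 = 0b1110; E(K, 0b1110) = 0b0111.

C0 = 0b1101, C1 = 0b1101, C2 = 0b1101, C3 = 0b0111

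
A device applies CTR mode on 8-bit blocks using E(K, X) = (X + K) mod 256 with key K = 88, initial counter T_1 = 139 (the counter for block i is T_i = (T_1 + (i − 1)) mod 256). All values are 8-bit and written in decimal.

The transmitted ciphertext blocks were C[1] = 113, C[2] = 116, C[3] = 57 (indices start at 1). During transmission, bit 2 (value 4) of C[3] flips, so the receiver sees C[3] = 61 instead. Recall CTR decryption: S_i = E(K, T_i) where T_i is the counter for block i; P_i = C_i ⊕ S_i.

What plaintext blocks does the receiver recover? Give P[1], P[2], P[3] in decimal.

P[1] = 146, P[2] = 144, P[3] = 216

Only C[3] changed, to 61. In CTR, a change in C_i flips the same bit in P_i only; the keystream is unaffected. Decrypting the received ciphertext:
P[1]: T = 139, S = E(K, T) = 227; 113 ⊕ 227 = 146.
P[2]: T = 140, S = E(K, T) = 228; 116 ⊕ 228 = 144.
P[3]: T = 141, S = E(K, T) = 229; 61 ⊕ 229 = 216.
Blocks that differ from the original plaintext: P[3].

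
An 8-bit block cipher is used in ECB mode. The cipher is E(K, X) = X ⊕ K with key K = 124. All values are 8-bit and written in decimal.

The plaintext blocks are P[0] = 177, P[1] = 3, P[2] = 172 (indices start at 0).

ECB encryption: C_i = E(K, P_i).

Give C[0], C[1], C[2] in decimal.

C[0]: E(K, 177) = 205.
C[1]: E(K, 3) = 127.
C[2]: E(K, 172) = 208.

C[0] = 205, C[1] = 127, C[2] = 208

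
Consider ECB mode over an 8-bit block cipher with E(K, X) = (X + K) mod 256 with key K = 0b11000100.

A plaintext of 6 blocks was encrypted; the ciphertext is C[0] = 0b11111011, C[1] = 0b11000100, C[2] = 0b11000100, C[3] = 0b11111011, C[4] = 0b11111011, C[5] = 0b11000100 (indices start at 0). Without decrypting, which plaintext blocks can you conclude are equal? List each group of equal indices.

ECB encrypts each block independently with the same key, so equal ciphertext blocks imply equal plaintext blocks.
C[0] = C[3] = C[4] = 0b11111011, so P[0] = P[3] = P[4].
C[1] = C[2] = C[5] = 0b11000100, so P[1] = P[2] = P[5].

P[0] = P[3] = P[4]; P[1] = P[2] = P[5]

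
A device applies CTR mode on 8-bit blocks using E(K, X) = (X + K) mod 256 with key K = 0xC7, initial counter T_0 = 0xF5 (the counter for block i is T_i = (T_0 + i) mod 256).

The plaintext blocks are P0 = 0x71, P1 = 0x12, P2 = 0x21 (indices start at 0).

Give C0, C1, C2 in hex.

CTR encryption: S_i = E(K, T_i) where T_i is the counter for block i; C_i = P_i ⊕ S_i.
C0: T = 0xF5, S = E(K, T) = 0xBC; 0x71 ⊕ 0xBC = 0xCD.
C1: T = 0xF6, S = E(K, T) = 0xBD; 0x12 ⊕ 0xBD = 0xAF.
C2: T = 0xF7, S = E(K, T) = 0xBE; 0x21 ⊕ 0xBE = 0x9F.

C0 = 0xCD, C1 = 0xAF, C2 = 0x9F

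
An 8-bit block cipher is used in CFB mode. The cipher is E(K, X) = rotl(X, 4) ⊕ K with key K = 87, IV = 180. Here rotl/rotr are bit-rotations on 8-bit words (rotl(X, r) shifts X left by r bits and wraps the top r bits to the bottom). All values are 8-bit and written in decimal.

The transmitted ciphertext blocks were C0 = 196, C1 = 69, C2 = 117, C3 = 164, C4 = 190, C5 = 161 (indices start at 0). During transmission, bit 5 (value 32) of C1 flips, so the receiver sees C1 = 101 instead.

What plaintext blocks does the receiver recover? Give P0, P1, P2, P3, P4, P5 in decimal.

P0 = 216, P1 = 126, P2 = 116, P3 = 164, P4 = 163, P5 = 29

CFB decryption: P_i = C_i ⊕ E(K, C_{i−1}), with C_{−1} = IV.
Only C1 changed, to 101. In CFB, a change in C_i flips the same bit in P_i and garbles P_{i+1}. Decrypting the received ciphertext:
P0: E(K, 180) = 28; 196 ⊕ 28 = 216.
P1: E(K, 196) = 27; 101 ⊕ 27 = 126.
P2: E(K, 101) = 1; 117 ⊕ 1 = 116.
P3: E(K, 117) = 0; 164 ⊕ 0 = 164.
P4: E(K, 164) = 29; 190 ⊕ 29 = 163.
P5: E(K, 190) = 188; 161 ⊕ 188 = 29.
Blocks that differ from the original plaintext: P1, P2.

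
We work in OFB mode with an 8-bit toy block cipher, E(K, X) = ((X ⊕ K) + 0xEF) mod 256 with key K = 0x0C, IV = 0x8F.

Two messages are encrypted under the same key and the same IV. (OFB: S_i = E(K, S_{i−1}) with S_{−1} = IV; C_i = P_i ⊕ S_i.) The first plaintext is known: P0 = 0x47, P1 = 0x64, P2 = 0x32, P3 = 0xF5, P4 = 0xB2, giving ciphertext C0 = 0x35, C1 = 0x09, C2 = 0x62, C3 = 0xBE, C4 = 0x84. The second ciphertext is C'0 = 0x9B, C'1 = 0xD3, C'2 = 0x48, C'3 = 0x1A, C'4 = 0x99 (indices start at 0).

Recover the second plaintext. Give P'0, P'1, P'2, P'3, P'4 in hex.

In OFB with a reused IV, both messages share the same keystream S_i, so C_i ⊕ C'_i = P_i ⊕ P'_i and thus P'_i = P_i ⊕ C_i ⊕ C'_i.
P'0: 0x47 ⊕ 0x35 ⊕ 0x9B = 0xE9.
P'1: 0x64 ⊕ 0x09 ⊕ 0xD3 = 0xBE.
P'2: 0x32 ⊕ 0x62 ⊕ 0x48 = 0x18.
P'3: 0xF5 ⊕ 0xBE ⊕ 0x1A = 0x51.
P'4: 0xB2 ⊕ 0x84 ⊕ 0x99 = 0xAF.

P'0 = 0xE9, P'1 = 0xBE, P'2 = 0x18, P'3 = 0x51, P'4 = 0xAF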